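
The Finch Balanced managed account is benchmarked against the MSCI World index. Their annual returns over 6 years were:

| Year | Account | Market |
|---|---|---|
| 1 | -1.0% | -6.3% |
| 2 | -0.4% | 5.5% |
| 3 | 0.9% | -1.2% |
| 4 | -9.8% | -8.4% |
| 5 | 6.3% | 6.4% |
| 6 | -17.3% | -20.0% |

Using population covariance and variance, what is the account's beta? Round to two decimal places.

0.79

r̄p = -3.5500%,  r̄m = -4.0000%
Cov = Σ(rp − r̄p)(rm − r̄m) / 6 = 64.4100
Var(rm) = Σ(rm − r̄m)² / 6 = 81.1500
β = Cov / Var = 64.4100 / 81.1500 = 0.7937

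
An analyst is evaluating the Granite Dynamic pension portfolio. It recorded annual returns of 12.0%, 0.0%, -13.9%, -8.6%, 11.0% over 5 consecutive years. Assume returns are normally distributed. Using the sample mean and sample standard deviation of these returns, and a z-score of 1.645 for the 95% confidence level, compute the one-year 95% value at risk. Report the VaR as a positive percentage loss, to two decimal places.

Mean return r̄ = 0.50 / 5 = 0.1000%
Σ(r − r̄)² = (12 − 0.1000)² + (0 − 0.1000)² + … = 532.1200
sample σ = √(532.1200 / 4) = √133.0300 = 11.5339%
VaR = −(r̄ − z·σ) = −(0.1000 − 1.645 × 11.5339) = −(-18.8733) = 18.8733%

18.87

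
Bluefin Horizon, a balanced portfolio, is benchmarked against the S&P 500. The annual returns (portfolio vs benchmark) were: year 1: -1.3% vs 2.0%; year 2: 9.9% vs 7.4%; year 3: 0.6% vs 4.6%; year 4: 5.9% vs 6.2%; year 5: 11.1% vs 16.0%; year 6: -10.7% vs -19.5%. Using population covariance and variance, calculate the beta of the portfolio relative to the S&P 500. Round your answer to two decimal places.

0.64

r̄p = 2.5833%,  r̄m = 2.7833%
Cov = Σ(rp − r̄p)(rm − r̄m) / 6 = 75.5181
Var(rm) = Σ(rm − r̄m)² / 6 = 118.0214
β = Cov / Var = 75.5181 / 118.0214 = 0.6399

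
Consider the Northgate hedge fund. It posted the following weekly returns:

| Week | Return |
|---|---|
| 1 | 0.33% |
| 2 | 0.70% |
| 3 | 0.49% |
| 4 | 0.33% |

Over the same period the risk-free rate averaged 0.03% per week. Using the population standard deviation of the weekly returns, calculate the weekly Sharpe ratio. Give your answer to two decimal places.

μ = (0.33 + 0.7 + 0.49 + 0.33) / 4 = 1.850 / 4 = 0.4625%
Σ(r − μ)² = (0.33 − 0.4625)² + (0.7 − 0.4625)² + (0.49 − 0.4625)² + … = 0.0923
σ = √[0.0923 / 4] = 0.1519%
Sharpe = (μ − rf) / σ = (0.4625 − 0.03) / 0.1519 = 0.4325 / 0.1519 = 2.8473

2.85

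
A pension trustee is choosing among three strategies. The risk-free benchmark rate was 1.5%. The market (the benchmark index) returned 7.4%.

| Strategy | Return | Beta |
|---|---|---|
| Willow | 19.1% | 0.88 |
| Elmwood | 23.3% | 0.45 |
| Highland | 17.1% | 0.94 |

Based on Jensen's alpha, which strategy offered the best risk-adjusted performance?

Willow: α = 19.1% − [1.5% + 0.88 × (7.4% − 1.5%)] = 12.408
Elmwood: α = 23.3% − [1.5% + 0.45 × (7.4% − 1.5%)] = 19.145
Highland: α = 17.1% − [1.5% + 0.94 × (7.4% − 1.5%)] = 10.054
Highest: Elmwood (19.145).

Elmwood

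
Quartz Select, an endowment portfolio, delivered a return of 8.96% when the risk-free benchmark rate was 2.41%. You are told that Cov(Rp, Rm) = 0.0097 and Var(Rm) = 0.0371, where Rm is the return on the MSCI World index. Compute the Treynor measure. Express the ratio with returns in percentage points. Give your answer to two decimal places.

25.05

β = Cov / Var = 0.0097 / 0.0371 = 0.2615
Treynor = (Rp − Rf) / β = (8.96% − 2.41%) / 0.2615 = 6.55 / 0.2615 = 25.0478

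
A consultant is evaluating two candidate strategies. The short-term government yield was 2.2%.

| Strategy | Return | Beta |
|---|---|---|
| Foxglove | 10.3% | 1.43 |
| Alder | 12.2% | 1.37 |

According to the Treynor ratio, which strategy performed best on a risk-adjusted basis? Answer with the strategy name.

Foxglove: Treynor = (10.3% − 2.2%) / 1.43 = 5.664
Alder: Treynor = (12.2% − 2.2%) / 1.37 = 7.299
Highest: Alder (7.299).

Alder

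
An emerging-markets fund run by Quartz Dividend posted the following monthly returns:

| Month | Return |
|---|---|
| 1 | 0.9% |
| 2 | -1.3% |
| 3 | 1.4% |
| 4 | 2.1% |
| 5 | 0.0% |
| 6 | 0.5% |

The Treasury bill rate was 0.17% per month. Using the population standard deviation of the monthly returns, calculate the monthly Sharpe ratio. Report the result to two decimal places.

μ = (0.9 − 1.3 + 1.4 + 2.1 + 0 + 0.5) / 6 = 3.60 / 6 = 0.6000%
Population std dev = √[6.9600 / 6] = 1.0770%
Sharpe = (μ − rf) / σ = (0.6000 − 0.17) / 1.0770 = 0.4300 / 1.0770 = 0.3993

0.40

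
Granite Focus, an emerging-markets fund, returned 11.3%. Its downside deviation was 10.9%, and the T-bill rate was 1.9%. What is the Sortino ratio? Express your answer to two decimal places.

0.86

Sortino = (Rp − Rf) / σd = (11.3% − 1.9%) / 10.9% = 9.40% / 10.9% = 0.8624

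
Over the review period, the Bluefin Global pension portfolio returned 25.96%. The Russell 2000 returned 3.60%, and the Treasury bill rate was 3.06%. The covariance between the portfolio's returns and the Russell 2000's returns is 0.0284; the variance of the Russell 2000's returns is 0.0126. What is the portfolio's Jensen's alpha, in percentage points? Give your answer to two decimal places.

21.68

β = Cov / Var = 0.0284 / 0.0126 = 2.2540
E[R] = Rf + β(Rm − Rf) = 3.06% + 2.2540 × (3.60% − 3.06%) = 4.2772%
α = Rp − E[R] = 25.96% − 4.2772% = 21.6828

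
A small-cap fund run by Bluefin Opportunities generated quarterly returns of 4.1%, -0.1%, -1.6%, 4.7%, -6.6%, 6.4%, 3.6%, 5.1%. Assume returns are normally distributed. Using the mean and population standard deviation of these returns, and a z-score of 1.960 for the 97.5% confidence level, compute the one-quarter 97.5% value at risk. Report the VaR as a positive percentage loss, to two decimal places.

6.09

r̄ = (4.1 − 0.1 − 1.6 + 4.7 − 6.6 + 6.4 + 3.6 + 5.1) / 8 = 1.9500%
Σ(r − r̄)² = (4.1 − 1.9500)² + (-0.1 − 1.9500)² + (-1.6 − 1.9500)² + … = 134.5400
σ = √[134.5400 / 8] = 4.1009%
VaR = −(r̄ − z·σ) = −(1.9500 − 1.960 × 4.1009) = −(-6.0878) = 6.0878%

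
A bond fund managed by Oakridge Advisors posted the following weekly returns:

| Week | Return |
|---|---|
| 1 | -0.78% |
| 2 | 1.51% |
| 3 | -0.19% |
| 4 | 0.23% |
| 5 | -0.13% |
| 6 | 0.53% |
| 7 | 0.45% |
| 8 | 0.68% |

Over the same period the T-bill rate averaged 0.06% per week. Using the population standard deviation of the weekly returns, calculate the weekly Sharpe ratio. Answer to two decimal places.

r̄ = (-0.78 + 1.51 − 0.19 + 0.23 − 0.13 + 0.53 + 0.45 + 0.68) / 8 = 2.300 / 8 = 0.2875%
Σ(r − r̄)² = (-0.78 − 0.2875)² + (1.51 − 0.2875)² + (-0.19 − 0.2875)² + … = 3.2790
σ = √[3.2790 / 8] = 0.6402%
Sharpe = (r̄ − rf) / σ = (0.2875 − 0.06) / 0.6402 = 0.2275 / 0.6402 = 0.3554

0.36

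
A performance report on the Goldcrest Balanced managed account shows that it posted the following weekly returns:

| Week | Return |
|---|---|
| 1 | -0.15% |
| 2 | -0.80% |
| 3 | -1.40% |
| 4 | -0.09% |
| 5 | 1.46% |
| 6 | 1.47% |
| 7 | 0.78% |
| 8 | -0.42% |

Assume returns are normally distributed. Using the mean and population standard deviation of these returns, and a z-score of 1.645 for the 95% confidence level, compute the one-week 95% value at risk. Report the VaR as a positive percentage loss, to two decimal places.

1.50

r̄ = (-0.15 − 0.8 − 1.4 − 0.09 + 1.46 + 1.47 + 0.78 − 0.42) / 8 = 0.850 / 8 = 0.1063%
Σ(r − r̄)² = (-0.15 − 0.1063)² + (-0.8 − 0.1063)² + (-1.4 − 0.1063)² + … = 7.6176
σ = √[7.6176 / 8] = 0.9758%
VaR = −(r̄ − z·σ) = −(0.1063 − 1.645 × 0.9758) = −(-1.4989) = 1.4989%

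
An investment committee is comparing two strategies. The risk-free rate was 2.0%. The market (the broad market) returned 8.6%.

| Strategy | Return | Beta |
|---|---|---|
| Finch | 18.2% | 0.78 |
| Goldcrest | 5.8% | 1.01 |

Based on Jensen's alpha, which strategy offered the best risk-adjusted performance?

Finch: α = 18.2% − [2.0% + 0.78 × (8.6% − 2.0%)] = 11.052
Goldcrest: α = 5.8% − [2.0% + 1.01 × (8.6% − 2.0%)] = -2.866
Highest: Finch (11.052).

Finch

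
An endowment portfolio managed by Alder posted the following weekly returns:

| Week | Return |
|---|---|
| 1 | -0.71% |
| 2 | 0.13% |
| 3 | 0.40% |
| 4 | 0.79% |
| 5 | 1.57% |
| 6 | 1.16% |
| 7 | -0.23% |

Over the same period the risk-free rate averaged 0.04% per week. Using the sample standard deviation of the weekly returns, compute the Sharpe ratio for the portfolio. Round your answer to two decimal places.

Mean return r̄ = 3.110 / 7 = 0.4443%
Sample σ = √[Σ(r − r̄)² / 6] = √[3.7868 / 6] = √0.6311 = 0.7944%
Sharpe = (r̄ − rf) / σ = (0.4443 − 0.04) / 0.7944 = 0.4043 / 0.7944 = 0.5089

0.51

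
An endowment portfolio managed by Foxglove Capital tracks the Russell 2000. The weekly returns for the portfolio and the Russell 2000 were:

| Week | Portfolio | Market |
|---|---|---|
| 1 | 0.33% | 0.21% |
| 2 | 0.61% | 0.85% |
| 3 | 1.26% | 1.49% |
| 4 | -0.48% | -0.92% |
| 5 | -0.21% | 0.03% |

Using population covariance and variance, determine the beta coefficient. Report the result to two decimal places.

0.73

r̄p = 0.3020%,  r̄m = 0.3320%
Cov = Σ(rp − r̄p)(rm − r̄m) / 5 = 0.4798
Var(rm) = Σ(rm − r̄m)² / 5 = 0.6566
β = Cov / Var = 0.4798 / 0.6566 = 0.7307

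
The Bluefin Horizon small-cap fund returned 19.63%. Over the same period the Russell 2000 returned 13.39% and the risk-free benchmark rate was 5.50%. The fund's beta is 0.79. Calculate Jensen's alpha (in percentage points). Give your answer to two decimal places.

7.90

CAPM expected return = Rf + β(Rm − Rf) = 5.50% + 0.79 × (13.39% − 5.50%) = 5.5 + 0.79 × 7.89 = 11.7331%
Jensen's α = Rp − E[R] = 19.63% − 11.7331% = 7.8969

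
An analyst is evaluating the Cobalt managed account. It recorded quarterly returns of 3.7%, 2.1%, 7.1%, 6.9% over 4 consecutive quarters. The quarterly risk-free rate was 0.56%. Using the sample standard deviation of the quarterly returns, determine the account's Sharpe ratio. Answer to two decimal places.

μ = (3.7 + 2.1 + 7.1 + 6.9) / 4 = 19.80 / 4 = 4.9500%
Σ(r − μ)² = 18.1100; sample σ = √(18.1100/3) = 2.4570%
Sharpe = (μ − rf) / σ = (4.9500 − 0.56) / 2.4570 = 4.3900 / 2.4570 = 1.7867

1.79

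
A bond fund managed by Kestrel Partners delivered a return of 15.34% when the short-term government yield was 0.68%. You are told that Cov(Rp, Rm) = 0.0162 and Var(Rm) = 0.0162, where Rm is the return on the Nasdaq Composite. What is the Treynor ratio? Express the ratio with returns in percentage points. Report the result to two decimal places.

14.66

β = Cov / Var = 0.0162 / 0.0162 = 1.0000
Treynor = (Rp − Rf) / β = (15.34% − 0.68%) / 1.0000 = 14.66 / 1.0000 = 14.6600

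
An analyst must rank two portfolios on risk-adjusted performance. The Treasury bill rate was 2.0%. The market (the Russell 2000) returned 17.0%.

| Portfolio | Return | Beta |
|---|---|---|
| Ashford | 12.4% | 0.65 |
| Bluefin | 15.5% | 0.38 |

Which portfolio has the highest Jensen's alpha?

Bluefin

Ashford: α = 12.4% − [2.0% + 0.65 × (17.0% − 2.0%)] = 0.650
Bluefin: α = 15.5% − [2.0% + 0.38 × (17.0% − 2.0%)] = 7.800
Highest: Bluefin (7.800).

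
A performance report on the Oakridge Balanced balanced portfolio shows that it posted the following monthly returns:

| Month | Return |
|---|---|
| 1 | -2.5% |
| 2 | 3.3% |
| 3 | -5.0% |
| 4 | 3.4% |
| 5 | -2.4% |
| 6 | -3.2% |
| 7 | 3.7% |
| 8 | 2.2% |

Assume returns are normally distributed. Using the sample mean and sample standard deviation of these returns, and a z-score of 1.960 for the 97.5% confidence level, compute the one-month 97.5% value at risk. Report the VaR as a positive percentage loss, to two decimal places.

r̄ = (-2.5 + 3.3 − 5 + 3.4 − 2.4 − 3.2 + 3.7 + 2.2) / 8 = -0.50 / 8 = -0.0625%
Σ(r − r̄)² = (-2.5 − (-0.0625))² + (3.3 − (-0.0625))² + … = 88.1988
σ = √[88.1988 / 7] = 3.5496%
VaR = −(r̄ − z·σ) = −(-0.0625 − 1.960 × 3.5496) = −(-7.0197) = 7.0197%

7.02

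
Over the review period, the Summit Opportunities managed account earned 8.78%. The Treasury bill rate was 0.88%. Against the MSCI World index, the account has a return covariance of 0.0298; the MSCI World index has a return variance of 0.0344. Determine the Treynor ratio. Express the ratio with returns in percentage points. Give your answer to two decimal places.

9.12

β = Cov / Var = 0.0298 / 0.0344 = 0.8663
Treynor = (Rp − Rf) / β = (8.78% − 0.88%) / 0.8663 = 7.90 / 0.8663 = 9.1192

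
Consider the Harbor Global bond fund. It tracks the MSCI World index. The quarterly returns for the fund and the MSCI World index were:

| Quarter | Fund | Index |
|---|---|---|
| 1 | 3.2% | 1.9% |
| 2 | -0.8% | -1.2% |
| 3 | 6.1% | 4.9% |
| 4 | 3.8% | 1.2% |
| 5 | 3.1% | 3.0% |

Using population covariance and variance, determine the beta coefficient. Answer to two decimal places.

r̄p = 3.0800%,  r̄m = 1.9600%
Cov = Σ(rp − r̄p)(rm − r̄m) / 5 = 4.1212
Var(rm) = Σ(rm − r̄m)² / 5 = 4.0584
β = Cov / Var = 4.1212 / 4.0584 = 1.0155

1.02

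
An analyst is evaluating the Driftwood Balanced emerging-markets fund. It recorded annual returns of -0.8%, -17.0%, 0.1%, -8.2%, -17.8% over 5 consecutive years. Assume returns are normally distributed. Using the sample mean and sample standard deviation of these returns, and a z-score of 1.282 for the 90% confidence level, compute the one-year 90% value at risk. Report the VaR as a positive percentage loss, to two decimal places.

19.69

Mean return μ = -43.70 / 5 = -8.7400%
Σ(r − μ)² = (-0.8 − (-8.7400))² + (-17 − (-8.7400))² + (0.1 − (-8.7400))² + … = 291.7920
σ = √[291.7920 / 4] = 8.5410%
VaR = −(μ − z·σ) = −(-8.7400 − 1.282 × 8.5410) = −(-19.6896) = 19.6896%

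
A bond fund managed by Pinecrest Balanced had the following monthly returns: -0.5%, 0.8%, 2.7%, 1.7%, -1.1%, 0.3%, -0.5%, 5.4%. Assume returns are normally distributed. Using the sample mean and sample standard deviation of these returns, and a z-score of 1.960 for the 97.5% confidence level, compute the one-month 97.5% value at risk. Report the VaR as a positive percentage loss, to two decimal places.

Mean return r̄ = 8.80 / 8 = 1.1000%
Σ(r − r̄)² = (-0.5 − 1.1000)² + (0.8 − 1.1000)² + (2.7 − 1.1000)² + … = 32.1000
σ = √[32.1000 / 7] = 2.1414%
VaR = −(r̄ − z·σ) = −(1.1000 − 1.960 × 2.1414) = −(-3.0971) = 3.0971%

3.10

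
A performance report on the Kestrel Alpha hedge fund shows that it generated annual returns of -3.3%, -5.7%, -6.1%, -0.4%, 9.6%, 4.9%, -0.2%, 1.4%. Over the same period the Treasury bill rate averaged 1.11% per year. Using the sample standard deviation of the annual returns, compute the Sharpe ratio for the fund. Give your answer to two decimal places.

μ = (-3.3 − 5.7 − 6.1 − 0.4 + 9.6 + 4.9 − 0.2 + 1.4) / 8 = 0.0250%
Σ(r − μ)² = (-3.3 − 0.0250)² + (-5.7 − 0.0250)² + (-6.1 − 0.0250)² + … = 198.9150
σ = √[198.9150 / 7] = 5.3307%
Sharpe = (μ − rf) / σ = (0.0250 − 1.11) / 5.3307 = -1.0850 / 5.3307 = -0.2035

-0.20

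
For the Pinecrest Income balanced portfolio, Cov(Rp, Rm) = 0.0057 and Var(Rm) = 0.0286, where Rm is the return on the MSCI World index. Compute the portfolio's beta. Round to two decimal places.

0.20

β = Cov(Rp, Rm) / Var(Rm) = 0.0057 / 0.0286 = 0.1993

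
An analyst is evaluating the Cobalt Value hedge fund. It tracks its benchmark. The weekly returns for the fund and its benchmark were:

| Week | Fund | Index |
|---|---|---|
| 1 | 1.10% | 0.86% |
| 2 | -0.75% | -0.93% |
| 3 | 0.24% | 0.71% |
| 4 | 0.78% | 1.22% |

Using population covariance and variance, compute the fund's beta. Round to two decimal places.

0.78

r̄p = 0.3425%,  r̄m = 0.4650%
Cov = Σ(rp − r̄p)(rm − r̄m) / 4 = 0.5321
Var(rm) = Σ(rm − r̄m)² / 4 = 0.6830
β = Cov / Var = 0.5321 / 0.6830 = 0.7791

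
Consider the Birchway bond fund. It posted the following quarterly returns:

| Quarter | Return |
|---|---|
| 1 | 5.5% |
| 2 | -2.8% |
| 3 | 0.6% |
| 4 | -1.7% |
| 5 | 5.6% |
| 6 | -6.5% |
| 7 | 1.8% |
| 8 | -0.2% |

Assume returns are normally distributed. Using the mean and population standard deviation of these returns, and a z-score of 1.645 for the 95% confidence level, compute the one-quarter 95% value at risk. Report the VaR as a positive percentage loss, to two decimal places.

μ = (5.5 − 2.8 + 0.6 − 1.7 + 5.6 − 6.5 + 1.8 − 0.2) / 8 = 2.30 / 8 = 0.2875%
Population σ = √[Σ(r − μ)² / 8] = √[117.5688 / 8] = √14.6961 = 3.8335%
VaR = −(μ − z·σ) = −(0.2875 − 1.645 × 3.8335) = −(-6.0186) = 6.0186%

6.02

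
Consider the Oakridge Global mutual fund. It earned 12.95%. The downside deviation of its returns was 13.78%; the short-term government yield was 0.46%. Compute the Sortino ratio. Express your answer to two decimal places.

Sortino = (Rp − Rf) / σd = (12.95% − 0.46%) / 13.78% = 12.49% / 13.78% = 0.9064

0.91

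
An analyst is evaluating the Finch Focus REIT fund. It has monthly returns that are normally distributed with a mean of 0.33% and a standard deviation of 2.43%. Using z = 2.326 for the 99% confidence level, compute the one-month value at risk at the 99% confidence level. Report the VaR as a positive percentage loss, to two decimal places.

VaR (as % loss) = −(μ − z·σ) = −(0.33% − 2.326 × 2.43%) = −(-5.32218%) = 5.32218%

5.32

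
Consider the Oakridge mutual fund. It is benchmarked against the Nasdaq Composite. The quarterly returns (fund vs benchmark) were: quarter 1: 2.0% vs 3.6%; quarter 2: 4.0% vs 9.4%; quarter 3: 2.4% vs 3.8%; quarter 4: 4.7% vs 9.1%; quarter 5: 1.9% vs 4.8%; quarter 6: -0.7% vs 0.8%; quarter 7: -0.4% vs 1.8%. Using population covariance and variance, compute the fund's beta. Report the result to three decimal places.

0.573

r̄p = 1.9857%,  r̄m = 4.7571%
Cov = Σ(rp − r̄p)(rm − r̄m) / 7 = 5.4865
Var(rm) = Σ(rm − r̄m)² / 7 = 9.5824
β = Cov / Var = 5.4865 / 9.5824 = 0.5726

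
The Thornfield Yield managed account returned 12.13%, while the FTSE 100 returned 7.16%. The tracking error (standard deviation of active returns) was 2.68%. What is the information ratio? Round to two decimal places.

1.85

IR = (Rp − Rb) / TE = (12.13% − 7.16%) / 2.68% = 4.97% / 2.68% = 1.8545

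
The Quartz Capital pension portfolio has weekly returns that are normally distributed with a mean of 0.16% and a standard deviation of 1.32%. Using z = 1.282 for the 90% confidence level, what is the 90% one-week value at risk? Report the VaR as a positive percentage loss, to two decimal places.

VaR (as % loss) = −(μ − z·σ) = −(0.16% − 1.282 × 1.32%) = −(-1.53224%) = 1.53224%

1.53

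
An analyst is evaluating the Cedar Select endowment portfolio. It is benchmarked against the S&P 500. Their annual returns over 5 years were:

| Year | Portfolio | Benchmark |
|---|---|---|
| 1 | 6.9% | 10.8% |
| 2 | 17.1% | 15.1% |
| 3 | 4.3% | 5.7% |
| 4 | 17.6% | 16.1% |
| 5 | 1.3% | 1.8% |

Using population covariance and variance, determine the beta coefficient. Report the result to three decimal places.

1.175

r̄p = 9.4400%,  r̄m = 9.9000%
Cov = Σ(rp − r̄p)(rm − r̄m) / 5 = 35.1320
Var(rm) = Σ(rm − r̄m)² / 5 = 29.9080
β = Cov / Var = 35.1320 / 29.9080 = 1.1747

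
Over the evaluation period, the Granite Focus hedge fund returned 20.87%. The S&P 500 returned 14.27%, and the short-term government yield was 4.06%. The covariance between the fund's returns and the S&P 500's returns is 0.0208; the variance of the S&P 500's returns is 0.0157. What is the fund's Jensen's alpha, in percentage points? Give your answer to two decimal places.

β = Cov / Var = 0.0208 / 0.0157 = 1.3248
E[R] = Rf + β(Rm − Rf) = 4.06% + 1.3248 × (14.27% − 4.06%) = 17.5862%
α = Rp − E[R] = 20.87% − 17.5862% = 3.2838

3.28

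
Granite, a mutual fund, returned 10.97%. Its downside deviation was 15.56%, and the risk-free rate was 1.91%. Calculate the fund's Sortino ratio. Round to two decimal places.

0.58

Sortino = (Rp − Rf) / σd = (10.97% − 1.91%) / 15.56% = 9.06% / 15.56% = 0.5823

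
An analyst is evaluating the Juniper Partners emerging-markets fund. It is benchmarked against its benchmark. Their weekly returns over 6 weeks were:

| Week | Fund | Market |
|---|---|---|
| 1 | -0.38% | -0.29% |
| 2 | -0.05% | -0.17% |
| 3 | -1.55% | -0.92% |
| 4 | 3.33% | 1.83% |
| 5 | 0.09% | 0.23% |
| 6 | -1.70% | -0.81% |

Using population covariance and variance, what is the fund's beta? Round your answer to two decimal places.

1.80

r̄p = -0.0433%,  r̄m = -0.0217%
Cov = Σ(rp − r̄p)(rm − r̄m) / 6 = 1.5051
Var(rm) = Σ(rm − r̄m)² / 6 = 0.8357
β = Cov / Var = 1.5051 / 0.8357 = 1.8010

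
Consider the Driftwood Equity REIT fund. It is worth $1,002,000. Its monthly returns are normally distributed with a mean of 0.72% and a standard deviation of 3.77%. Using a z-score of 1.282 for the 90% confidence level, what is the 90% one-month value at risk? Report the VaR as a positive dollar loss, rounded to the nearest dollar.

$41,214

Return at the 90% tail: μ − z·σ = 0.72% − 1.282 × 3.77% = 0.72 − 4.83314 = -4.11314%
VaR = −(-4.11314%) × $1,002,000 = 4.11314% × $1,002,000 = $41,214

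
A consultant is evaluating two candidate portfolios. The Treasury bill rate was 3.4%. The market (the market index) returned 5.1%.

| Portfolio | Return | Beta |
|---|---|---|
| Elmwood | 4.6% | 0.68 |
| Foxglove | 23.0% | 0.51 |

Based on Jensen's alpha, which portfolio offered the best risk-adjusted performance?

Foxglove

Elmwood: α = 4.6% − [3.4% + 0.68 × (5.1% − 3.4%)] = 0.044
Foxglove: α = 23.0% − [3.4% + 0.51 × (5.1% − 3.4%)] = 18.733
Highest: Foxglove (18.733).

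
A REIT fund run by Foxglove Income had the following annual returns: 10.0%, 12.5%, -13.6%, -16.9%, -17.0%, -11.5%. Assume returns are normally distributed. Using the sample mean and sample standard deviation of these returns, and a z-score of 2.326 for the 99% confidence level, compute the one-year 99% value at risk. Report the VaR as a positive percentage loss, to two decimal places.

μ = (10 + 12.5 − 13.6 − 16.9 − 17 − 11.5) / 6 = -36.50 / 6 = -6.0833%
Sample std dev = √[926.0283 / 5] = 13.6090%
VaR = −(μ − z·σ) = −(-6.0833 − 2.326 × 13.6090) = −(-37.7378) = 37.7378%

37.74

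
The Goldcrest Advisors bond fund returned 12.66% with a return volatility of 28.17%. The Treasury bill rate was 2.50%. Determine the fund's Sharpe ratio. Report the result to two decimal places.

Sharpe = (Rp − Rf) / σp = (12.66% − 2.50%) / 28.17% = 10.16% / 28.17% = 0.3607

0.36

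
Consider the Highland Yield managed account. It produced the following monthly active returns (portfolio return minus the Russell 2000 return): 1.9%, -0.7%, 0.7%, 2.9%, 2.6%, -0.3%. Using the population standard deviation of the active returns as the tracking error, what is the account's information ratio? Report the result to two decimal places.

0.86

r̄ = (1.9 − 0.7 + 0.7 + 2.9 + 2.6 − 0.3) / 6 = 1.1833%
Population σ = √[Σ(r − r̄)² / 6] = √[11.4483 / 6] = √1.9081 = 1.3813%
IR = r̄ / tracking error = 1.1833 / 1.3813 = 0.8567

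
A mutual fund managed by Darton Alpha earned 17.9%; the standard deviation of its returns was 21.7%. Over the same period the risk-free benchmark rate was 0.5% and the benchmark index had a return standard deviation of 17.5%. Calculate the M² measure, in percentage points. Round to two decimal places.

14.53

Sharpe = (Rp − Rf) / σp = (17.9% − 0.5%) / 21.7% = 0.8018
M² = Rf + Sharpe × σm = 0.5% + 0.8018 × 17.5% = 14.5315%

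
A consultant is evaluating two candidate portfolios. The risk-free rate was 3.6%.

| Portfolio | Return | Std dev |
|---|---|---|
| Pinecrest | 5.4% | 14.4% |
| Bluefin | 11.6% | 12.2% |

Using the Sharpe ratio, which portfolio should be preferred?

Pinecrest: Sharpe ratio = (5.4% − 3.6%) / 14.4% = 0.125
Bluefin: Sharpe ratio = (11.6% − 3.6%) / 12.2% = 0.656
Highest: Bluefin (0.656).

Bluefin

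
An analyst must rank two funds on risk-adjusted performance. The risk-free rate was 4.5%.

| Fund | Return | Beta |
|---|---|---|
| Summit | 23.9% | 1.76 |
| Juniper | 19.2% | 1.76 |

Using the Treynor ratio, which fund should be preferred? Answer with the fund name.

Summit: Treynor = (23.9% − 4.5%) / 1.76 = 11.023
Juniper: Treynor = (19.2% − 4.5%) / 1.76 = 8.352
Highest: Summit (11.023).

Summit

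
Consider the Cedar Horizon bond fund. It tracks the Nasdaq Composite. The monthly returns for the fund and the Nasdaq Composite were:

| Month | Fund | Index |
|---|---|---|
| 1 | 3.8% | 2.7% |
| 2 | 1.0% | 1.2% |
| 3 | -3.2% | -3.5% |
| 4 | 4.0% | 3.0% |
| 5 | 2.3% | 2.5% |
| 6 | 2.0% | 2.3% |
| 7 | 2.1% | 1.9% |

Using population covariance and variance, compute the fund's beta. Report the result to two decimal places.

1.04

r̄p = 1.7143%,  r̄m = 1.4429%
Cov = Σ(rp − r̄p)(rm − r̄m) / 7 = 4.5265
Var(rm) = Σ(rm − r̄m)² / 7 = 4.3653
β = Cov / Var = 4.5265 / 4.3653 = 1.0369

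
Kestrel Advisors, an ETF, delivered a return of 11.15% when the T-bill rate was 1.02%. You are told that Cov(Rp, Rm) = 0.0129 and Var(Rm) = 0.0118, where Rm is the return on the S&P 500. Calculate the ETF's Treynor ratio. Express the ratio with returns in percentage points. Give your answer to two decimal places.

9.27

β = Cov / Var = 0.0129 / 0.0118 = 1.0932
Treynor = (Rp − Rf) / β = (11.15% − 1.02%) / 1.0932 = 10.13 / 1.0932 = 9.2664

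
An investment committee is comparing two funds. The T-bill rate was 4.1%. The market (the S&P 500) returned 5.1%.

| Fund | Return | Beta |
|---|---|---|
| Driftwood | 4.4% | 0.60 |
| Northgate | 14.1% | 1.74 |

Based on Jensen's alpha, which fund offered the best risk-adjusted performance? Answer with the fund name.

Northgate

Driftwood: α = 4.4% − [4.1% + 0.60 × (5.1% − 4.1%)] = -0.300
Northgate: α = 14.1% − [4.1% + 1.74 × (5.1% − 4.1%)] = 8.260
Highest: Northgate (8.260).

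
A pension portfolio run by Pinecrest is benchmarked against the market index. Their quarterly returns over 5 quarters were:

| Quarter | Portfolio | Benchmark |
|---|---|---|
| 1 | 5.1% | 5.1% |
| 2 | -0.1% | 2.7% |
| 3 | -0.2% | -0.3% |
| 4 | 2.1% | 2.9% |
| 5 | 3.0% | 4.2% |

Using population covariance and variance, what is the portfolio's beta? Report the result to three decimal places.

0.927

r̄p = 1.9800%,  r̄m = 2.9200%
Cov = Σ(rp − r̄p)(rm − r̄m) / 5 = 3.1164
Var(rm) = Σ(rm − r̄m)² / 5 = 3.3616
β = Cov / Var = 3.1164 / 3.3616 = 0.9271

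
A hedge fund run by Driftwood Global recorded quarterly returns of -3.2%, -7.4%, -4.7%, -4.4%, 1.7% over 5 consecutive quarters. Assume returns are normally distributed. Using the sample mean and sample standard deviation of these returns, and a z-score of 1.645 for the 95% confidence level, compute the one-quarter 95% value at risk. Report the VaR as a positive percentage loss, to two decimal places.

r̄ = (-3.2 − 7.4 − 4.7 − 4.4 + 1.7) / 5 = -3.6000%
Σ(r − r̄)² = (-3.2 − (-3.6000))² + (-7.4 − (-3.6000))² + (-4.7 − (-3.6000))² + … = 44.5400
σ = √[44.5400 / 4] = 3.3369%
VaR = −(r̄ − z·σ) = −(-3.6000 − 1.645 × 3.3369) = −(-9.0892) = 9.0892%

9.09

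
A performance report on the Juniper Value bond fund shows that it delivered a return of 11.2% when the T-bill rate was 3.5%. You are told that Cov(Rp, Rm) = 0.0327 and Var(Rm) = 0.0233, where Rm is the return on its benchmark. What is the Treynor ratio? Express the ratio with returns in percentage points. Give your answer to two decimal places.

5.49

β = Cov / Var = 0.0327 / 0.0233 = 1.4034
Treynor = (Rp − Rf) / β = (11.2% − 3.5%) / 1.4034 = 7.70 / 1.4034 = 5.4867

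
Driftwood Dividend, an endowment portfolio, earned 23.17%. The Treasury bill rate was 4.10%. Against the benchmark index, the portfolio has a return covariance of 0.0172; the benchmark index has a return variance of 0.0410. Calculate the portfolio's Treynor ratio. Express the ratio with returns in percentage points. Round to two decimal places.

β = Cov / Var = 0.0172 / 0.0410 = 0.4195
Treynor = (Rp − Rf) / β = (23.17% − 4.10%) / 0.4195 = 19.07 / 0.4195 = 45.4589

45.46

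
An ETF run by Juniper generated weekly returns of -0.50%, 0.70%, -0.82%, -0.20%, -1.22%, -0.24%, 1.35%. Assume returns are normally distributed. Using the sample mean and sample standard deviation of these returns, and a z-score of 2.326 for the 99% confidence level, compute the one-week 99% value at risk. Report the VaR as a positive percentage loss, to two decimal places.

μ = (-0.5 + 0.7 − 0.82 − 0.2 − 1.22 − 0.24 + 1.35) / 7 = -0.930 / 7 = -0.1329%
Σ(r − μ)² = 4.6973; sample σ = √(4.6973/6) = 0.8848%
VaR = −(μ − z·σ) = −(-0.1329 − 2.326 × 0.8848) = −(-2.1909) = 2.1909%

2.19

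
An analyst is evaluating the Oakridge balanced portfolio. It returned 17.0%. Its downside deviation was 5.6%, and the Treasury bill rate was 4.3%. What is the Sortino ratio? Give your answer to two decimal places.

2.27

Sortino = (Rp − Rf) / σd = (17.0% − 4.3%) / 5.6% = 12.70% / 5.6% = 2.2679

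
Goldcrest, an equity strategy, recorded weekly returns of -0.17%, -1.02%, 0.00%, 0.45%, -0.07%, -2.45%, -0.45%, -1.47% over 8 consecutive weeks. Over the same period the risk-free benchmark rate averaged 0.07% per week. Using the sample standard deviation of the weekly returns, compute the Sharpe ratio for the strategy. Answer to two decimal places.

-0.76

Mean return r̄ = -5.180 / 8 = -0.6475%
Sample σ = √[Σ(r − r̄)² / 7] = √[6.2886 / 7] = √0.8984 = 0.9478%
Sharpe = (r̄ − rf) / σ = (-0.6475 − 0.07) / 0.9478 = -0.7175 / 0.9478 = -0.7570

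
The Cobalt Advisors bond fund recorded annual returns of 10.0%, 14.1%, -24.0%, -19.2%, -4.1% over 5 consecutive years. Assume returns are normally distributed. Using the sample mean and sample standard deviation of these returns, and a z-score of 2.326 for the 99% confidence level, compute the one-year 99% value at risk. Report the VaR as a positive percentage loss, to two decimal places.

44.12

Mean return r̄ = -23.20 / 5 = -4.6400%
Σ(r − r̄)² = (10 − (-4.6400))² + (14.1 − (-4.6400))² + … = 1152.6120
sample σ = √(1152.6120 / 4) = √288.1530 = 16.9751%
VaR = −(r̄ − z·σ) = −(-4.6400 − 2.326 × 16.9751) = −(-44.1241) = 44.1241%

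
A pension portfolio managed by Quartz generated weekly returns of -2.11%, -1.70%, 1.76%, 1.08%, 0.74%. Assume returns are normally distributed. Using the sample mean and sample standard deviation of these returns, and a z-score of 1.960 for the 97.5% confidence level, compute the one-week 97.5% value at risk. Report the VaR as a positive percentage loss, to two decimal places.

3.46

r̄ = (-2.11 − 1.7 + 1.76 + 1.08 + 0.74) / 5 = -0.0460%
Σ(r − r̄)² = (-2.11 − (-0.0460))² + (-1.7 − (-0.0460))² + (1.76 − (-0.0460))² + … = 12.1431
sample σ = √(12.1431 / 4) = √3.0358 = 1.7424%
VaR = −(r̄ − z·σ) = −(-0.0460 − 1.960 × 1.7424) = −(-3.4611) = 3.4611%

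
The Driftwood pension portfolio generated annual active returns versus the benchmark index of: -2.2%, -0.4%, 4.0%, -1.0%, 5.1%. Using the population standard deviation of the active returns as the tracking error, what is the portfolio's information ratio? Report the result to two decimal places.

Mean return μ = 5.50 / 5 = 1.1000%
Σ(r − μ)² = (-2.2 − 1.1000)² + (-0.4 − 1.1000)² + … = 41.9600
population σ = √(41.9600 / 5) = √8.3920 = 2.8969%
IR = μ / tracking error = 1.1000 / 2.8969 = 0.3797

0.38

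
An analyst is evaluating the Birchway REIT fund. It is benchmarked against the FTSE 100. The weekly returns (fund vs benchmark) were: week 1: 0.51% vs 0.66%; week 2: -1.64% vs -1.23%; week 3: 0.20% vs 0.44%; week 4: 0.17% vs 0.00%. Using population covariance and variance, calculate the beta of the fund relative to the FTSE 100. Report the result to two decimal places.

r̄p = -0.1900%,  r̄m = -0.0325%
Cov = Σ(rp − r̄p)(rm − r̄m) / 4 = 0.6043
Var(rm) = Σ(rm − r̄m)² / 4 = 0.5345
β = Cov / Var = 0.6043 / 0.5345 = 1.1306

1.13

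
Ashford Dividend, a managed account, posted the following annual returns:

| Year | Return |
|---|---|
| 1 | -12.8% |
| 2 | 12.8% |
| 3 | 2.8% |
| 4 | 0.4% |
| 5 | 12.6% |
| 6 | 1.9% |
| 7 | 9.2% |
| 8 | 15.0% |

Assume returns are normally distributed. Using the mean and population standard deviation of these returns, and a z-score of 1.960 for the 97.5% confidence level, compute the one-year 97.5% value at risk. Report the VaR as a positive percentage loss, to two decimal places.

11.57

μ = (-12.8 + 12.8 + 2.8 + 0.4 + 12.6 + 1.9 + 9.2 + 15) / 8 = 5.2375%
Σ(r − μ)² = 588.2388; population σ = √(588.2388/8) = 8.5750%
VaR = −(μ − z·σ) = −(5.2375 − 1.960 × 8.5750) = −(-11.5695) = 11.5695%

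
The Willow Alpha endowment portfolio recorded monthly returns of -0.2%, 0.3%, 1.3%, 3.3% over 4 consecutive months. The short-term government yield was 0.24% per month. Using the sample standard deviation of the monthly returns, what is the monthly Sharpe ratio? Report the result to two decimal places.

r̄ = (-0.2 + 0.3 + 1.3 + 3.3) / 4 = 4.70 / 4 = 1.1750%
Σ(r − r̄)² = (-0.2 − 1.1750)² + (0.3 − 1.1750)² + (1.3 − 1.1750)² + … = 7.1875
σ = √[7.1875 / 3] = 1.5478%
Sharpe = (r̄ − rf) / σ = (1.1750 − 0.24) / 1.5478 = 0.9350 / 1.5478 = 0.6041

0.60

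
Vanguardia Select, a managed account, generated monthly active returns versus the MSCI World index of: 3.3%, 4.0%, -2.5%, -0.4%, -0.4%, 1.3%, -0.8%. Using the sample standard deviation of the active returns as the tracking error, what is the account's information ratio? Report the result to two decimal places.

0.27

r̄ = (3.3 + 4 − 2.5 − 0.4 − 0.4 + 1.3 − 0.8) / 7 = 4.50 / 7 = 0.6429%
Sample std dev = √[32.8971 / 6] = 2.3415%
IR = r̄ / tracking error = 0.6429 / 2.3415 = 0.2746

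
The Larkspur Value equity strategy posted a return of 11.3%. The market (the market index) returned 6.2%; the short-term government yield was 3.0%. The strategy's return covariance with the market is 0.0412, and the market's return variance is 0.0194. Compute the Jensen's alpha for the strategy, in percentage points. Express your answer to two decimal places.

1.50

β = Cov / Var = 0.0412 / 0.0194 = 2.1237
E[R] = Rf + β(Rm − Rf) = 3.0% + 2.1237 × (6.2% − 3.0%) = 9.7958%
α = Rp − E[R] = 11.3% − 9.7958% = 1.5042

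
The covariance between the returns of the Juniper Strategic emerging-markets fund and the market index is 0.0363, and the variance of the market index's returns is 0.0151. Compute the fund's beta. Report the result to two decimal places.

2.40

β = Cov(Rp, Rm) / Var(Rm) = 0.0363 / 0.0151 = 2.4040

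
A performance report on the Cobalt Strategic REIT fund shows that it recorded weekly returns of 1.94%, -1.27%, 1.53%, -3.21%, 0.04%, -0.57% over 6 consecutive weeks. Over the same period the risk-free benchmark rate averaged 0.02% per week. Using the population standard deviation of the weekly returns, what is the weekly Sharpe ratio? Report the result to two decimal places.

-0.16

μ = (1.94 − 1.27 + 1.53 − 3.21 + 0.04 − 0.57) / 6 = -0.2567%
Population std dev = √[17.9527 / 6] = 1.7298%
Sharpe = (μ − rf) / σ = (-0.2567 − 0.02) / 1.7298 = -0.2767 / 1.7298 = -0.1600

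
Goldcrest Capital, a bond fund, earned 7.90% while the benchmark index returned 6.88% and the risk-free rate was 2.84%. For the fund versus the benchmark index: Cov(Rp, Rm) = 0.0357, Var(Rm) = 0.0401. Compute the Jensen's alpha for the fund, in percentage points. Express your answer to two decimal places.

β = Cov / Var = 0.0357 / 0.0401 = 0.8903
E[R] = Rf + β(Rm − Rf) = 2.84% + 0.8903 × (6.88% − 2.84%) = 6.4368%
α = Rp − E[R] = 7.90% − 6.4368% = 1.4632

1.46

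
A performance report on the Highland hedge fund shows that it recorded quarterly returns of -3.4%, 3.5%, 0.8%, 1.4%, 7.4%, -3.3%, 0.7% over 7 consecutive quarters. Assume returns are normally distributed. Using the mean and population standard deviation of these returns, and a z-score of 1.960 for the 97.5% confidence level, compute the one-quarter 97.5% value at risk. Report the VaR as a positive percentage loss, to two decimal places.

r̄ = (-3.4 + 3.5 + 0.8 + 1.4 + 7.4 − 3.3 + 0.7) / 7 = 1.0143%
Population std dev = √[85.3486 / 7] = 3.4918%
VaR = −(r̄ − z·σ) = −(1.0143 − 1.960 × 3.4918) = −(-5.8296) = 5.8296%

5.83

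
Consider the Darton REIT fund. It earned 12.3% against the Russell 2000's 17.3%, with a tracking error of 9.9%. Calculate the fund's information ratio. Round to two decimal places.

-0.51

IR = (Rp − Rb) / TE = (12.3% − 17.3%) / 9.9% = -5.00% / 9.9% = -0.5051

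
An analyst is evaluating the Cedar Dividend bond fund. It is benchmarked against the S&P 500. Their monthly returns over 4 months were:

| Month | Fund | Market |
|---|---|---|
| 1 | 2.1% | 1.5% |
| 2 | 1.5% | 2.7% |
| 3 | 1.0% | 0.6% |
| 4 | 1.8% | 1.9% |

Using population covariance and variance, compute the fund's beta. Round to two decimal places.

0.22

r̄p = 1.6000%,  r̄m = 1.6750%
Cov = Σ(rp − r̄p)(rm − r̄m) / 4 = 0.1250
Var(rm) = Σ(rm − r̄m)² / 4 = 0.5719
β = Cov / Var = 0.1250 / 0.5719 = 0.2186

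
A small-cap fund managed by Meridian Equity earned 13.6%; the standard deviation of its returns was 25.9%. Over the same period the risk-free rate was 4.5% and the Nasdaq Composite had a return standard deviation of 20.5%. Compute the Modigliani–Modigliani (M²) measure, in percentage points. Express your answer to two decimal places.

Sharpe = (Rp − Rf) / σp = (13.6% − 4.5%) / 25.9% = 0.3514
M² = Rf + Sharpe × σm = 4.5% + 0.3514 × 20.5% = 11.7037%

11.70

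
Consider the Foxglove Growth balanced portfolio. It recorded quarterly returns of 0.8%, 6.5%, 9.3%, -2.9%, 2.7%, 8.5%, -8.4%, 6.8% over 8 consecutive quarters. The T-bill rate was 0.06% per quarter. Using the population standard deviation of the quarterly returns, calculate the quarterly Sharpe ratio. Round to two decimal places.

0.49

Mean return r̄ = 23.30 / 8 = 2.9125%
Σ(r − r̄)² = (0.8 − 2.9125)² + (6.5 − 2.9125)² + … = 266.2688
σ = √[266.2688 / 8] = 5.7692%
Sharpe = (r̄ − rf) / σ = (2.9125 − 0.06) / 5.7692 = 2.8525 / 5.7692 = 0.4944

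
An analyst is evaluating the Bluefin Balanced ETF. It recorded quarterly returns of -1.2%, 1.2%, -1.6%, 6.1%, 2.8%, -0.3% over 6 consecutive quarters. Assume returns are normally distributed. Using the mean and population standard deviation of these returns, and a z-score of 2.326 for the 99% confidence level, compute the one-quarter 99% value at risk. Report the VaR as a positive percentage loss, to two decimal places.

r̄ = (-1.2 + 1.2 − 1.6 + 6.1 + 2.8 − 0.3) / 6 = 1.1667%
Population σ = √[Σ(r − r̄)² / 6] = √[42.4133 / 6] = √7.0689 = 2.6587%
VaR = −(r̄ − z·σ) = −(1.1667 − 2.326 × 2.6587) = −(-5.0174) = 5.0174%

5.02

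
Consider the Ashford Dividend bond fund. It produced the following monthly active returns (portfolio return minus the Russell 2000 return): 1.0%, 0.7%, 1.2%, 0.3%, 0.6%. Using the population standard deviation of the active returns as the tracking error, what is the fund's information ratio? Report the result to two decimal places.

μ = (1 + 0.7 + 1.2 + 0.3 + 0.6) / 5 = 0.7600%
Σ(r − μ)² = 0.4920; population σ = √(0.4920/5) = 0.3137%
IR = μ / tracking error = 0.7600 / 0.3137 = 2.4227

2.42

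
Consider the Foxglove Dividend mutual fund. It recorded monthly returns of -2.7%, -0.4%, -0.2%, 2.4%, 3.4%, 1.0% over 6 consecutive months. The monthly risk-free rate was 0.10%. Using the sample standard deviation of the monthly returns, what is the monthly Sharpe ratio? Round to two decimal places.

0.22

r̄ = (-2.7 − 0.4 − 0.2 + 2.4 + 3.4 + 1) / 6 = 0.5833%
Σ(r − r̄)² = (-2.7 − 0.5833)² + (-0.4 − 0.5833)² + … = 23.7683
sample σ = √(23.7683 / 5) = √4.7537 = 2.1803%
Sharpe = (r̄ − rf) / σ = (0.5833 − 0.1) / 2.1803 = 0.4833 / 2.1803 = 0.2217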